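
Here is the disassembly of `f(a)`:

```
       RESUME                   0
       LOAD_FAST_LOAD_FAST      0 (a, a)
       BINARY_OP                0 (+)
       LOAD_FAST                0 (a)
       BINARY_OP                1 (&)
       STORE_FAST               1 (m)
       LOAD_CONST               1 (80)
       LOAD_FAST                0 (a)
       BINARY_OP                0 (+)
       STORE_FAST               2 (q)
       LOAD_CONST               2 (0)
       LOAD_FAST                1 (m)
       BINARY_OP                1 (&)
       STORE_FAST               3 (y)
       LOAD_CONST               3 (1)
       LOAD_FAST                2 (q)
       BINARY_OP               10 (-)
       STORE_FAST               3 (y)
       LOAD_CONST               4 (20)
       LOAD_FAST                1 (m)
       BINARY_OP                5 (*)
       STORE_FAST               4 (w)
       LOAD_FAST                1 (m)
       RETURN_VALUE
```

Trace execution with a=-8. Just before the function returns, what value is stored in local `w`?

LOAD_FAST_LOAD_FAST a,a → push -8,-8. Stack: [-8, -8]
BINARY_OP + → -8 + -8 = -16. Stack: [-16]
LOAD_FAST a → push -8. Stack: [-16, -8]
BINARY_OP & → -16 & -8 = -16. Stack: [-16]
STORE_FAST m → m=-16. Stack: []
LOAD_CONST → push 80. Stack: [80]
LOAD_FAST a → push -8. Stack: [80, -8]
BINARY_OP + → 80 + -8 = 72. Stack: [72]
STORE_FAST q → q=72. Stack: []
LOAD_CONST → push 0. Stack: [0]
LOAD_FAST m → push -16. Stack: [0, -16]
BINARY_OP & → 0 & -16 = 0. Stack: [0]
STORE_FAST y → y=0. Stack: []
LOAD_CONST → push 1. Stack: [1]
LOAD_FAST q → push 72. Stack: [1, 72]
BINARY_OP - → 1 - 72 = -71. Stack: [-71]
STORE_FAST y → y=-71. Stack: []
LOAD_CONST → push 20. Stack: [20]
LOAD_FAST m → push -16. Stack: [20, -16]
BINARY_OP * → 20 * -16 = -320. Stack: [-320]
STORE_FAST w → w=-320. Stack: []
LOAD_FAST m → push -16. Stack: [-16]
RETURN_VALUE → return -16.

-320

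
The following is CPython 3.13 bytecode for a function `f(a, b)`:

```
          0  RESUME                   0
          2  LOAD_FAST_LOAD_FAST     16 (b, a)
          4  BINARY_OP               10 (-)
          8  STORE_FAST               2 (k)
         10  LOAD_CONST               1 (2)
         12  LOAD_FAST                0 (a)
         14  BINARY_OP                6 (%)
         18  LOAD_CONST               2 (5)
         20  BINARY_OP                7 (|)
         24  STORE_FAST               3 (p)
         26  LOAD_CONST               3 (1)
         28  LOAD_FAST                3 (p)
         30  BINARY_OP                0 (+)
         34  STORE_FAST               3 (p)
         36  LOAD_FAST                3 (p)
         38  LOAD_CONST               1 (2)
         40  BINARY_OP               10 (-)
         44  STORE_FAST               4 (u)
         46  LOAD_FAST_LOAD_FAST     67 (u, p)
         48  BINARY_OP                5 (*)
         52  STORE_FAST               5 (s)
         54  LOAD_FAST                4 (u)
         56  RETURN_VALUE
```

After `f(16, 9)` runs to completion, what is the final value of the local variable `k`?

LOAD_FAST_LOAD_FAST b,a → push 9,16. Stack: [9, 16]
BINARY_OP - → 9 - 16 = -7. Stack: [-7]
STORE_FAST k → k=-7. Stack: []
LOAD_CONST → push 2. Stack: [2]
LOAD_FAST a → push 16. Stack: [2, 16]
BINARY_OP % → 2 % 16 = 2. Stack: [2]
LOAD_CONST → push 5. Stack: [2, 5]
BINARY_OP | → 2 | 5 = 7. Stack: [7]
STORE_FAST p → p=7. Stack: []
LOAD_CONST → push 1. Stack: [1]
LOAD_FAST p → push 7. Stack: [1, 7]
BINARY_OP + → 1 + 7 = 8. Stack: [8]
STORE_FAST p → p=8. Stack: []
LOAD_FAST p → push 8. Stack: [8]
LOAD_CONST → push 2. Stack: [8, 2]
BINARY_OP - → 8 - 2 = 6. Stack: [6]
STORE_FAST u → u=6. Stack: []
LOAD_FAST_LOAD_FAST u,p → push 6,8. Stack: [6, 8]
BINARY_OP * → 6 * 8 = 48. Stack: [48]
STORE_FAST s → s=48. Stack: []
LOAD_FAST u → push 6. Stack: [6]
RETURN_VALUE → return 6.

-7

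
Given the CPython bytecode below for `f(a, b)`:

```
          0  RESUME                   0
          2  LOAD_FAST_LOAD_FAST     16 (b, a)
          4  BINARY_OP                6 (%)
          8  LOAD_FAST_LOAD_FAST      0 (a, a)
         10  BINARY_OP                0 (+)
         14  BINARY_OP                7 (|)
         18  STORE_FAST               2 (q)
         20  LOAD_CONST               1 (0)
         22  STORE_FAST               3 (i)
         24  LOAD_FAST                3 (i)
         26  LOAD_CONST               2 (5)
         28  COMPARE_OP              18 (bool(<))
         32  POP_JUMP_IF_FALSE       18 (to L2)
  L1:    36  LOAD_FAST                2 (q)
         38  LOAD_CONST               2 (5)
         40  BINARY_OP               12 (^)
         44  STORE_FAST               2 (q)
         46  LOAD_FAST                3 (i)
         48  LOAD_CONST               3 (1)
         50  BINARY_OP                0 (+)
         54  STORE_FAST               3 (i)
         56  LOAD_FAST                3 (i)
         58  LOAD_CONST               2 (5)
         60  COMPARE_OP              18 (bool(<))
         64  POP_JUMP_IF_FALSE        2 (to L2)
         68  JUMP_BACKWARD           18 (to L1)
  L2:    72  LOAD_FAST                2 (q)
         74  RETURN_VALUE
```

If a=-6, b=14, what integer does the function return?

-7

LOAD_FAST_LOAD_FAST b,a → push 14,-6
BINARY_OP % → 14 % -6 = -4
LOAD_FAST_LOAD_FAST a,a → push -6,-6
BINARY_OP + → -6 + -6 = -12
BINARY_OP | → -4 | -12 = -4
STORE_FAST q → q=-4
LOAD_CONST → push 0
STORE_FAST i → i=0
LOAD_FAST i → push 0
LOAD_CONST → push 5
COMPARE_OP bool(<) → 0 vs 5 = True
POP_JUMP_IF_FALSE → pop True; no jump
LOAD_FAST q → push -4
LOAD_CONST → push 5
BINARY_OP ^ → -4 ^ 5 = -7
STORE_FAST q → q=-7
LOAD_FAST i → push 0
LOAD_CONST → push 1
BINARY_OP + → 0 + 1 = 1
STORE_FAST i → i=1
LOAD_FAST i → push 1
LOAD_CONST → push 5
COMPARE_OP bool(<) → 1 vs 5 = True
POP_JUMP_IF_FALSE → pop True; no jump
LOAD_FAST q → push -7
LOAD_CONST → push 5
BINARY_OP ^ → -7 ^ 5 = -4
STORE_FAST q → q=-4
LOAD_FAST i → push 1
LOAD_CONST → push 1
BINARY_OP + → 1 + 1 = 2
STORE_FAST i → i=2
LOAD_FAST i → push 2
LOAD_CONST → push 5
COMPARE_OP bool(<) → 2 vs 5 = True
POP_JUMP_IF_FALSE → pop True; no jump
LOAD_FAST q → push -4
LOAD_CONST → push 5
BINARY_OP ^ → -4 ^ 5 = -7
STORE_FAST q → q=-7
LOAD_FAST i → push 2
LOAD_CONST → push 1
BINARY_OP + → 2 + 1 = 3
STORE_FAST i → i=3
LOAD_FAST i → push 3
LOAD_CONST → push 5
COMPARE_OP bool(<) → 3 vs 5 = True
POP_JUMP_IF_FALSE → pop True; no jump
LOAD_FAST q → push -7
LOAD_CONST → push 5
BINARY_OP ^ → -7 ^ 5 = -4
STORE_FAST q → q=-4
LOAD_FAST i → push 3
LOAD_CONST → push 1
BINARY_OP + → 3 + 1 = 4
STORE_FAST i → i=4
LOAD_FAST i → push 4
LOAD_CONST → push 5
COMPARE_OP bool(<) → 4 vs 5 = True
POP_JUMP_IF_FALSE → pop True; no jump
LOAD_FAST q → push -4
LOAD_CONST → push 5
BINARY_OP ^ → -4 ^ 5 = -7
STORE_FAST q → q=-7
LOAD_FAST i → push 4
LOAD_CONST → push 1
BINARY_OP + → 4 + 1 = 5
STORE_FAST i → i=5
LOAD_FAST i → push 5
LOAD_CONST → push 5
COMPARE_OP bool(<) → 5 vs 5 = False
POP_JUMP_IF_FALSE → pop False; jump
LOAD_FAST q → push -7
RETURN_VALUE → return -7.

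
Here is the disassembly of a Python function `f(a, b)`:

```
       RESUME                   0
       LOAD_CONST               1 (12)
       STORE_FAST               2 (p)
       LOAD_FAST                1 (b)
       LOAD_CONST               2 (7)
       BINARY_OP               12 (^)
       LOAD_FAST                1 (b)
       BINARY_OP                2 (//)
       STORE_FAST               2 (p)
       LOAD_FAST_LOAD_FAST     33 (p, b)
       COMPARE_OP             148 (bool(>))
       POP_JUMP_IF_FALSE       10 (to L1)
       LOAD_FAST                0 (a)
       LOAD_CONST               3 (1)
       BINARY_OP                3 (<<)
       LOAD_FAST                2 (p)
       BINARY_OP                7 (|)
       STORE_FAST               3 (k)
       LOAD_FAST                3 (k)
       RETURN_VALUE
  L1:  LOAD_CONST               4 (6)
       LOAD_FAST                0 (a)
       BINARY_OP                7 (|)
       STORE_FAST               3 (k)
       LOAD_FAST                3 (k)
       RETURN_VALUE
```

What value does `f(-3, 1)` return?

LOAD_CONST → push 12. Stack: [12]
STORE_FAST p → p=12. Stack: []
LOAD_FAST b → push 1. Stack: [1]
LOAD_CONST → push 7. Stack: [1, 7]
BINARY_OP ^ → 1 ^ 7 = 6. Stack: [6]
LOAD_FAST b → push 1. Stack: [6, 1]
BINARY_OP // → 6 // 1 = 6. Stack: [6]
STORE_FAST p → p=6. Stack: []
LOAD_FAST_LOAD_FAST p,b → push 6,1. Stack: [6, 1]
COMPARE_OP bool(>) → 6 vs 1 = True. Stack: [True]
POP_JUMP_IF_FALSE → pop True; no jump. Stack: []
LOAD_FAST a → push -3. Stack: [-3]
LOAD_CONST → push 1. Stack: [-3, 1]
BINARY_OP << → -3 << 1 = -6. Stack: [-6]
LOAD_FAST p → push 6. Stack: [-6, 6]
BINARY_OP | → -6 | 6 = -2. Stack: [-2]
STORE_FAST k → k=-2. Stack: []
LOAD_FAST k → push -2. Stack: [-2]
RETURN_VALUE → return -2.

-2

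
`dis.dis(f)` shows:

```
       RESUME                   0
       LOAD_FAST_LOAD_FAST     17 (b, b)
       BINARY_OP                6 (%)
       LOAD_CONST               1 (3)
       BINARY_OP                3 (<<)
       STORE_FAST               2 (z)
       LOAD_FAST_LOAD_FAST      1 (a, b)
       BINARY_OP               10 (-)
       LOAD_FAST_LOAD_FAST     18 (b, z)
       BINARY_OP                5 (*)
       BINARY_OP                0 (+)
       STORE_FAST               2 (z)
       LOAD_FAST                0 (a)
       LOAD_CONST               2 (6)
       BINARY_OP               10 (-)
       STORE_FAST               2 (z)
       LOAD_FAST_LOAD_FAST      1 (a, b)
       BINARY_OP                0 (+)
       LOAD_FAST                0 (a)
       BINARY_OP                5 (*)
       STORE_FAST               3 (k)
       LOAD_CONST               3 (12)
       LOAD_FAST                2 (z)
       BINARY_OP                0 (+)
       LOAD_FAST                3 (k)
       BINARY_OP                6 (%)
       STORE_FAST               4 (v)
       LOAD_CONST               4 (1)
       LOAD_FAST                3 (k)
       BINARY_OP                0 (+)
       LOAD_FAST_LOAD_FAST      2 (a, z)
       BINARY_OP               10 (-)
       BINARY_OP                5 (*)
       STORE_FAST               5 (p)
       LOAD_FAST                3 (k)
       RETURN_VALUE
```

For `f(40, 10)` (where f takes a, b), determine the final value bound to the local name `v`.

LOAD_FAST_LOAD_FAST b,b → push 10,10. Stack: [10, 10]
BINARY_OP % → 10 % 10 = 0. Stack: [0]
LOAD_CONST → push 3. Stack: [0, 3]
BINARY_OP << → 0 << 3 = 0. Stack: [0]
STORE_FAST z → z=0. Stack: []
LOAD_FAST_LOAD_FAST a,b → push 40,10. Stack: [40, 10]
BINARY_OP - → 40 - 10 = 30. Stack: [30]
LOAD_FAST_LOAD_FAST b,z → push 10,0. Stack: [30, 10, 0]
BINARY_OP * → 10 * 0 = 0. Stack: [30, 0]
BINARY_OP + → 30 + 0 = 30. Stack: [30]
STORE_FAST z → z=30. Stack: []
LOAD_FAST a → push 40. Stack: [40]
LOAD_CONST → push 6. Stack: [40, 6]
BINARY_OP - → 40 - 6 = 34. Stack: [34]
STORE_FAST z → z=34. Stack: []
LOAD_FAST_LOAD_FAST a,b → push 40,10. Stack: [40, 10]
BINARY_OP + → 40 + 10 = 50. Stack: [50]
LOAD_FAST a → push 40. Stack: [50, 40]
BINARY_OP * → 50 * 40 = 2000. Stack: [2000]
STORE_FAST k → k=2000. Stack: []
LOAD_CONST → push 12. Stack: [12]
LOAD_FAST z → push 34. Stack: [12, 34]
BINARY_OP + → 12 + 34 = 46. Stack: [46]
LOAD_FAST k → push 2000. Stack: [46, 2000]
BINARY_OP % → 46 % 2000 = 46. Stack: [46]
STORE_FAST v → v=46. Stack: []
LOAD_CONST → push 1. Stack: [1]
LOAD_FAST k → push 2000. Stack: [1, 2000]
BINARY_OP + → 1 + 2000 = 2001. Stack: [2001]
LOAD_FAST_LOAD_FAST a,z → push 40,34. Stack: [2001, 40, 34]
BINARY_OP - → 40 - 34 = 6. Stack: [2001, 6]
BINARY_OP * → 2001 * 6 = 12006. Stack: [12006]
STORE_FAST p → p=12006. Stack: []
LOAD_FAST k → push 2000. Stack: [2000]
RETURN_VALUE → return 2000.

46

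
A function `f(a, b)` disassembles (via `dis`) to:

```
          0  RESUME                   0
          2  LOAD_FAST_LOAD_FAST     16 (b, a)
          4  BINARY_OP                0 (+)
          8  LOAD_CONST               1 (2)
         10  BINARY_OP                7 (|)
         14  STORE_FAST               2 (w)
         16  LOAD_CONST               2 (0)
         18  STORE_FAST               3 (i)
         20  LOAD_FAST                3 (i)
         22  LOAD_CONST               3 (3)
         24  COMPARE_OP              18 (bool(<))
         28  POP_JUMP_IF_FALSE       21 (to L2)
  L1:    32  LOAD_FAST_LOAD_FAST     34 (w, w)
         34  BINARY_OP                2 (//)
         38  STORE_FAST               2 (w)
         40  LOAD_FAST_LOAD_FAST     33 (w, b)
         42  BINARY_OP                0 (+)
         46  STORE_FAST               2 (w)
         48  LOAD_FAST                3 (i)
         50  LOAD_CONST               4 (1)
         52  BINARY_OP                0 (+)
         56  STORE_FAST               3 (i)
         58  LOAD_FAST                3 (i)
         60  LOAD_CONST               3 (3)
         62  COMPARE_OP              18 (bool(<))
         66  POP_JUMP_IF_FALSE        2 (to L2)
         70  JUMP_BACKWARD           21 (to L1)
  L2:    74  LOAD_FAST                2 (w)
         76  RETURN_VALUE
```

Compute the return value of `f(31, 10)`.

LOAD_FAST_LOAD_FAST b,a → push 10,31. Stack: [10, 31]
BINARY_OP + → 10 + 31 = 41. Stack: [41]
LOAD_CONST → push 2. Stack: [41, 2]
BINARY_OP | → 41 | 2 = 43. Stack: [43]
STORE_FAST w → w=43. Stack: []
LOAD_CONST → push 0. Stack: [0]
STORE_FAST i → i=0. Stack: []
LOAD_FAST i → push 0. Stack: [0]
LOAD_CONST → push 3. Stack: [0, 3]
COMPARE_OP bool(<) → 0 vs 3 = True. Stack: [True]
POP_JUMP_IF_FALSE → pop True; no jump. Stack: []
LOAD_FAST_LOAD_FAST w,w → push 43,43. Stack: [43, 43]
BINARY_OP // → 43 // 43 = 1. Stack: [1]
STORE_FAST w → w=1. Stack: []
LOAD_FAST_LOAD_FAST w,b → push 1,10. Stack: [1, 10]
BINARY_OP + → 1 + 10 = 11. Stack: [11]
STORE_FAST w → w=11. Stack: []
LOAD_FAST i → push 0. Stack: [0]
LOAD_CONST → push 1. Stack: [0, 1]
BINARY_OP + → 0 + 1 = 1. Stack: [1]
STORE_FAST i → i=1. Stack: []
LOAD_FAST i → push 1. Stack: [1]
LOAD_CONST → push 3. Stack: [1, 3]
COMPARE_OP bool(<) → 1 vs 3 = True. Stack: [True]
POP_JUMP_IF_FALSE → pop True; no jump. Stack: []
LOAD_FAST_LOAD_FAST w,w → push 11,11. Stack: [11, 11]
BINARY_OP // → 11 // 11 = 1. Stack: [1]
STORE_FAST w → w=1. Stack: []
LOAD_FAST_LOAD_FAST w,b → push 1,10. Stack: [1, 10]
BINARY_OP + → 1 + 10 = 11. Stack: [11]
STORE_FAST w → w=11. Stack: []
LOAD_FAST i → push 1. Stack: [1]
LOAD_CONST → push 1. Stack: [1, 1]
BINARY_OP + → 1 + 1 = 2. Stack: [2]
STORE_FAST i → i=2. Stack: []
LOAD_FAST i → push 2. Stack: [2]
LOAD_CONST → push 3. Stack: [2, 3]
COMPARE_OP bool(<) → 2 vs 3 = True. Stack: [True]
POP_JUMP_IF_FALSE → pop True; no jump. Stack: []
LOAD_FAST_LOAD_FAST w,w → push 11,11. Stack: [11, 11]
BINARY_OP // → 11 // 11 = 1. Stack: [1]
STORE_FAST w → w=1. Stack: []
LOAD_FAST_LOAD_FAST w,b → push 1,10. Stack: [1, 10]
BINARY_OP + → 1 + 10 = 11. Stack: [11]
STORE_FAST w → w=11. Stack: []
LOAD_FAST i → push 2. Stack: [2]
LOAD_CONST → push 1. Stack: [2, 1]
BINARY_OP + → 2 + 1 = 3. Stack: [3]
STORE_FAST i → i=3. Stack: []
LOAD_FAST i → push 3. Stack: [3]
LOAD_CONST → push 3. Stack: [3, 3]
COMPARE_OP bool(<) → 3 vs 3 = False. Stack: [False]
POP_JUMP_IF_FALSE → pop False; jump. Stack: []
LOAD_FAST w → push 11. Stack: [11]
RETURN_VALUE → return 11.

11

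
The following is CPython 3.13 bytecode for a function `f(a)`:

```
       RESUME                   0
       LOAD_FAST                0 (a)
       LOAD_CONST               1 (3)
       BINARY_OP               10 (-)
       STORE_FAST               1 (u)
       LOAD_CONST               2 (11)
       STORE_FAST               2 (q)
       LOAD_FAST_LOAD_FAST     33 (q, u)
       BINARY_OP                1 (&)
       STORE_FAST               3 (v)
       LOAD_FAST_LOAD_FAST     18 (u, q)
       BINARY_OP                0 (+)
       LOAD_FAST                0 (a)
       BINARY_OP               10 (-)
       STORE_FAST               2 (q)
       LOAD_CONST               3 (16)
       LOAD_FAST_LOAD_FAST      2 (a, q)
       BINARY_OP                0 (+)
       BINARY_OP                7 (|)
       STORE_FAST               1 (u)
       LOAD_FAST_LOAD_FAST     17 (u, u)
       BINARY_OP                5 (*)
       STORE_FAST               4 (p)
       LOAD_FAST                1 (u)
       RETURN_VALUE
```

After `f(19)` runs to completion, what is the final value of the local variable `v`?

LOAD_FAST a → push 19. Stack: [19]
LOAD_CONST → push 3. Stack: [19, 3]
BINARY_OP - → 19 - 3 = 16. Stack: [16]
STORE_FAST u → u=16. Stack: []
LOAD_CONST → push 11. Stack: [11]
STORE_FAST q → q=11. Stack: []
LOAD_FAST_LOAD_FAST q,u → push 11,16. Stack: [11, 16]
BINARY_OP & → 11 & 16 = 0. Stack: [0]
STORE_FAST v → v=0. Stack: []
LOAD_FAST_LOAD_FAST u,q → push 16,11. Stack: [16, 11]
BINARY_OP + → 16 + 11 = 27. Stack: [27]
LOAD_FAST a → push 19. Stack: [27, 19]
BINARY_OP - → 27 - 19 = 8. Stack: [8]
STORE_FAST q → q=8. Stack: []
LOAD_CONST → push 16. Stack: [16]
LOAD_FAST_LOAD_FAST a,q → push 19,8. Stack: [16, 19, 8]
BINARY_OP + → 19 + 8 = 27. Stack: [16, 27]
BINARY_OP | → 16 | 27 = 27. Stack: [27]
STORE_FAST u → u=27. Stack: []
LOAD_FAST_LOAD_FAST u,u → push 27,27. Stack: [27, 27]
BINARY_OP * → 27 * 27 = 729. Stack: [729]
STORE_FAST p → p=729. Stack: []
LOAD_FAST u → push 27. Stack: [27]
RETURN_VALUE → return 27.

0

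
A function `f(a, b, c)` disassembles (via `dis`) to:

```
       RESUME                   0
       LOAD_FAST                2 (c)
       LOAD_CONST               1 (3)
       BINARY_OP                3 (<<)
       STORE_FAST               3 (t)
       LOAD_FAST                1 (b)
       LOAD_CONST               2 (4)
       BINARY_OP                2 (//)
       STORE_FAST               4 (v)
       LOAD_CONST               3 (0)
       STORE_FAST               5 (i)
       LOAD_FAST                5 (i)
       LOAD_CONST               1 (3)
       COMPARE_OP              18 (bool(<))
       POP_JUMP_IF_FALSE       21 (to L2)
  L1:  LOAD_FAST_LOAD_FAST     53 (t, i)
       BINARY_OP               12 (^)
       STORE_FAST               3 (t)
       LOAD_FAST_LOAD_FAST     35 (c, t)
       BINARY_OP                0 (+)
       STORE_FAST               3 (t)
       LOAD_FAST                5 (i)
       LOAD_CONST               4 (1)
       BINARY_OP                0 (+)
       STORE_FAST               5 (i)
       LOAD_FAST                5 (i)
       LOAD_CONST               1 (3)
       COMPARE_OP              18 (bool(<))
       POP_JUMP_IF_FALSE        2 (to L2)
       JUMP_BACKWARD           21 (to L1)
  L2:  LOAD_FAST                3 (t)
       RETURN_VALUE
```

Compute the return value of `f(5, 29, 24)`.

LOAD_FAST c → push 24. Stack: [24]
LOAD_CONST → push 3. Stack: [24, 3]
BINARY_OP << → 24 << 3 = 192. Stack: [192]
STORE_FAST t → t=192. Stack: []
LOAD_FAST b → push 29. Stack: [29]
LOAD_CONST → push 4. Stack: [29, 4]
BINARY_OP // → 29 // 4 = 7. Stack: [7]
STORE_FAST v → v=7. Stack: []
LOAD_CONST → push 0. Stack: [0]
STORE_FAST i → i=0. Stack: []
LOAD_FAST i → push 0. Stack: [0]
LOAD_CONST → push 3. Stack: [0, 3]
COMPARE_OP bool(<) → 0 vs 3 = True. Stack: [True]
POP_JUMP_IF_FALSE → pop True; no jump. Stack: []
LOAD_FAST_LOAD_FAST t,i → push 192,0. Stack: [192, 0]
BINARY_OP ^ → 192 ^ 0 = 192. Stack: [192]
STORE_FAST t → t=192. Stack: []
LOAD_FAST_LOAD_FAST c,t → push 24,192. Stack: [24, 192]
BINARY_OP + → 24 + 192 = 216. Stack: [216]
STORE_FAST t → t=216. Stack: []
LOAD_FAST i → push 0. Stack: [0]
LOAD_CONST → push 1. Stack: [0, 1]
BINARY_OP + → 0 + 1 = 1. Stack: [1]
STORE_FAST i → i=1. Stack: []
LOAD_FAST i → push 1. Stack: [1]
LOAD_CONST → push 3. Stack: [1, 3]
COMPARE_OP bool(<) → 1 vs 3 = True. Stack: [True]
POP_JUMP_IF_FALSE → pop True; no jump. Stack: []
LOAD_FAST_LOAD_FAST t,i → push 216,1. Stack: [216, 1]
BINARY_OP ^ → 216 ^ 1 = 217. Stack: [217]
STORE_FAST t → t=217. Stack: []
LOAD_FAST_LOAD_FAST c,t → push 24,217. Stack: [24, 217]
BINARY_OP + → 24 + 217 = 241. Stack: [241]
STORE_FAST t → t=241. Stack: []
LOAD_FAST i → push 1. Stack: [1]
LOAD_CONST → push 1. Stack: [1, 1]
BINARY_OP + → 1 + 1 = 2. Stack: [2]
STORE_FAST i → i=2. Stack: []
LOAD_FAST i → push 2. Stack: [2]
LOAD_CONST → push 3. Stack: [2, 3]
COMPARE_OP bool(<) → 2 vs 3 = True. Stack: [True]
POP_JUMP_IF_FALSE → pop True; no jump. Stack: []
LOAD_FAST_LOAD_FAST t,i → push 241,2. Stack: [241, 2]
BINARY_OP ^ → 241 ^ 2 = 243. Stack: [243]
STORE_FAST t → t=243. Stack: []
LOAD_FAST_LOAD_FAST c,t → push 24,243. Stack: [24, 243]
BINARY_OP + → 24 + 243 = 267. Stack: [267]
STORE_FAST t → t=267. Stack: []
LOAD_FAST i → push 2. Stack: [2]
LOAD_CONST → push 1. Stack: [2, 1]
BINARY_OP + → 2 + 1 = 3. Stack: [3]
STORE_FAST i → i=3. Stack: []
LOAD_FAST i → push 3. Stack: [3]
LOAD_CONST → push 3. Stack: [3, 3]
COMPARE_OP bool(<) → 3 vs 3 = False. Stack: [False]
POP_JUMP_IF_FALSE → pop False; jump. Stack: []
LOAD_FAST t → push 267. Stack: [267]
RETURN_VALUE → return 267.

267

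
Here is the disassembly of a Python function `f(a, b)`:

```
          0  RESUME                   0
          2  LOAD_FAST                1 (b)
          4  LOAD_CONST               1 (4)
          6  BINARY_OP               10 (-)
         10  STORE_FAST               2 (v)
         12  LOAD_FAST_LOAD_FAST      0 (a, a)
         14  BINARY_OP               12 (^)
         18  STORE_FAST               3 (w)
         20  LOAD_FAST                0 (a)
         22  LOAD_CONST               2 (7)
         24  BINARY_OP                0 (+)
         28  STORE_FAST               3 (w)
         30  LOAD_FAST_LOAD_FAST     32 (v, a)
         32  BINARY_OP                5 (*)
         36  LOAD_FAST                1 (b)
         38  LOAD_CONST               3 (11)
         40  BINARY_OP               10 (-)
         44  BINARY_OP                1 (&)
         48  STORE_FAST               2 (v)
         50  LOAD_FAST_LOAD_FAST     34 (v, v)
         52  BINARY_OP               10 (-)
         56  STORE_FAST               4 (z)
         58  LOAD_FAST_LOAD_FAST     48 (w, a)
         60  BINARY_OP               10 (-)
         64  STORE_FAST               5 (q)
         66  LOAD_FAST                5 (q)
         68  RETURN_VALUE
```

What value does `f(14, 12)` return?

7

LOAD_FAST b → push 12. Stack: [12]
LOAD_CONST → push 4. Stack: [12, 4]
BINARY_OP - → 12 - 4 = 8. Stack: [8]
STORE_FAST v → v=8. Stack: []
LOAD_FAST_LOAD_FAST a,a → push 14,14. Stack: [14, 14]
BINARY_OP ^ → 14 ^ 14 = 0. Stack: [0]
STORE_FAST w → w=0. Stack: []
LOAD_FAST a → push 14. Stack: [14]
LOAD_CONST → push 7. Stack: [14, 7]
BINARY_OP + → 14 + 7 = 21. Stack: [21]
STORE_FAST w → w=21. Stack: []
LOAD_FAST_LOAD_FAST v,a → push 8,14. Stack: [8, 14]
BINARY_OP * → 8 * 14 = 112. Stack: [112]
LOAD_FAST b → push 12. Stack: [112, 12]
LOAD_CONST → push 11. Stack: [112, 12, 11]
BINARY_OP - → 12 - 11 = 1. Stack: [112, 1]
BINARY_OP & → 112 & 1 = 0. Stack: [0]
STORE_FAST v → v=0. Stack: []
LOAD_FAST_LOAD_FAST v,v → push 0,0. Stack: [0, 0]
BINARY_OP - → 0 - 0 = 0. Stack: [0]
STORE_FAST z → z=0. Stack: []
LOAD_FAST_LOAD_FAST w,a → push 21,14. Stack: [21, 14]
BINARY_OP - → 21 - 14 = 7. Stack: [7]
STORE_FAST q → q=7. Stack: []
LOAD_FAST q → push 7. Stack: [7]
RETURN_VALUE → return 7.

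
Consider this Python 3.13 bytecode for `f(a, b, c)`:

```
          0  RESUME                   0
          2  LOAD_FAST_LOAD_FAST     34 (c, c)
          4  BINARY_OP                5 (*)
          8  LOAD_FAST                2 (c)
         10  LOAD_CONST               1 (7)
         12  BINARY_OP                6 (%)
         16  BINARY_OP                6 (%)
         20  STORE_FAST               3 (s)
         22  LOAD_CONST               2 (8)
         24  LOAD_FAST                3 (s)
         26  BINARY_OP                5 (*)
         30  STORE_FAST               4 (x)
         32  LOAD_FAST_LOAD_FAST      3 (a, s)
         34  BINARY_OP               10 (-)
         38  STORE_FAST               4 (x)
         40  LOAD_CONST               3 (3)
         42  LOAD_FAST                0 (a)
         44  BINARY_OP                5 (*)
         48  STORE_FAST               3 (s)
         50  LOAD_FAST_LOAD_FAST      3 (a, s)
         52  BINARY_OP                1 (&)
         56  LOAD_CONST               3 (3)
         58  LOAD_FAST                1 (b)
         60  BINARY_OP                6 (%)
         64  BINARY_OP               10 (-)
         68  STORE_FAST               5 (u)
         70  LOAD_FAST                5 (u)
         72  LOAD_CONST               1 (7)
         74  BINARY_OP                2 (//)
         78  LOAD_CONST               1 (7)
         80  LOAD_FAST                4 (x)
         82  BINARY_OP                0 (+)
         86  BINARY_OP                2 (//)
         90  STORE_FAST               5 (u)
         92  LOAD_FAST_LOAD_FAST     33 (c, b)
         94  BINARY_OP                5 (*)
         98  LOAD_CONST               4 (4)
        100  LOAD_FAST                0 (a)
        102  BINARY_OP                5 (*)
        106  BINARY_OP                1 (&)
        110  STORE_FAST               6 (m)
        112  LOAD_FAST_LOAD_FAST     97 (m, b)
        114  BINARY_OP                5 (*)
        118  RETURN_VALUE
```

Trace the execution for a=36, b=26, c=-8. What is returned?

416

LOAD_FAST_LOAD_FAST c,c → push -8,-8. Stack: [-8, -8]
BINARY_OP * → -8 * -8 = 64. Stack: [64]
LOAD_FAST c → push -8. Stack: [64, -8]
LOAD_CONST → push 7. Stack: [64, -8, 7]
BINARY_OP % → -8 % 7 = 6. Stack: [64, 6]
BINARY_OP % → 64 % 6 = 4. Stack: [4]
STORE_FAST s → s=4. Stack: []
LOAD_CONST → push 8. Stack: [8]
LOAD_FAST s → push 4. Stack: [8, 4]
BINARY_OP * → 8 * 4 = 32. Stack: [32]
STORE_FAST x → x=32. Stack: []
LOAD_FAST_LOAD_FAST a,s → push 36,4. Stack: [36, 4]
BINARY_OP - → 36 - 4 = 32. Stack: [32]
STORE_FAST x → x=32. Stack: []
LOAD_CONST → push 3. Stack: [3]
LOAD_FAST a → push 36. Stack: [3, 36]
BINARY_OP * → 3 * 36 = 108. Stack: [108]
STORE_FAST s → s=108. Stack: []
LOAD_FAST_LOAD_FAST a,s → push 36,108. Stack: [36, 108]
BINARY_OP & → 36 & 108 = 36. Stack: [36]
LOAD_CONST → push 3. Stack: [36, 3]
LOAD_FAST b → push 26. Stack: [36, 3, 26]
BINARY_OP % → 3 % 26 = 3. Stack: [36, 3]
BINARY_OP - → 36 - 3 = 33. Stack: [33]
STORE_FAST u → u=33. Stack: []
LOAD_FAST u → push 33. Stack: [33]
LOAD_CONST → push 7. Stack: [33, 7]
BINARY_OP // → 33 // 7 = 4. Stack: [4]
LOAD_CONST → push 7. Stack: [4, 7]
LOAD_FAST x → push 32. Stack: [4, 7, 32]
BINARY_OP + → 7 + 32 = 39. Stack: [4, 39]
BINARY_OP // → 4 // 39 = 0. Stack: [0]
STORE_FAST u → u=0. Stack: []
LOAD_FAST_LOAD_FAST c,b → push -8,26. Stack: [-8, 26]
BINARY_OP * → -8 * 26 = -208. Stack: [-208]
LOAD_CONST → push 4. Stack: [-208, 4]
LOAD_FAST a → push 36. Stack: [-208, 4, 36]
BINARY_OP * → 4 * 36 = 144. Stack: [-208, 144]
BINARY_OP & → -208 & 144 = 16. Stack: [16]
STORE_FAST m → m=16. Stack: []
LOAD_FAST_LOAD_FAST m,b → push 16,26. Stack: [16, 26]
BINARY_OP * → 16 * 26 = 416. Stack: [416]
RETURN_VALUE → return 416.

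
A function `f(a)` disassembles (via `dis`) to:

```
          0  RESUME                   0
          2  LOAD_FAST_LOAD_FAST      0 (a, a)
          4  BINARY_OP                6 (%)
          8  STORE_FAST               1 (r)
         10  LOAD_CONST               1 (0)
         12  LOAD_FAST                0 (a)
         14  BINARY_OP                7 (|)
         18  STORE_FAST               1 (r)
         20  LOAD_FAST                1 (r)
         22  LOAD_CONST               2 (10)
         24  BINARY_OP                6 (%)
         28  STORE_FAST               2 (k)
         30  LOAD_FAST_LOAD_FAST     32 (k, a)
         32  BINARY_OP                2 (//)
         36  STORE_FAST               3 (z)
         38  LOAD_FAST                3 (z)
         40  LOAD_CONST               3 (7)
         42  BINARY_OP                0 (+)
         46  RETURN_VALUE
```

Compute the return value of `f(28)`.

LOAD_FAST_LOAD_FAST a,a → push 28,28. Stack: [28, 28]
BINARY_OP % → 28 % 28 = 0. Stack: [0]
STORE_FAST r → r=0. Stack: []
LOAD_CONST → push 0. Stack: [0]
LOAD_FAST a → push 28. Stack: [0, 28]
BINARY_OP | → 0 | 28 = 28. Stack: [28]
STORE_FAST r → r=28. Stack: []
LOAD_FAST r → push 28. Stack: [28]
LOAD_CONST → push 10. Stack: [28, 10]
BINARY_OP % → 28 % 10 = 8. Stack: [8]
STORE_FAST k → k=8. Stack: []
LOAD_FAST_LOAD_FAST k,a → push 8,28. Stack: [8, 28]
BINARY_OP // → 8 // 28 = 0. Stack: [0]
STORE_FAST z → z=0. Stack: []
LOAD_FAST z → push 0. Stack: [0]
LOAD_CONST → push 7. Stack: [0, 7]
BINARY_OP + → 0 + 7 = 7. Stack: [7]
RETURN_VALUE → return 7.

7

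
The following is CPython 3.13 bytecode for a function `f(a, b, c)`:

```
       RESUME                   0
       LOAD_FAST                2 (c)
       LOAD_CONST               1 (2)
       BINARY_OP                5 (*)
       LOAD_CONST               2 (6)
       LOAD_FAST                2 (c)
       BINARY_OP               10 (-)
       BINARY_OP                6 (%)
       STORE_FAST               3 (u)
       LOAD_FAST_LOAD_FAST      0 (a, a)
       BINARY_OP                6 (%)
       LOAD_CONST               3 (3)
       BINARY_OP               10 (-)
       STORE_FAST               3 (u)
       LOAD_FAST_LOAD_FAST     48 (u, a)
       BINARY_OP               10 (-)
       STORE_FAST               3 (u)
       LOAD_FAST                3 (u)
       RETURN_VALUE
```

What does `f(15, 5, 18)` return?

LOAD_FAST c → push 18. Stack: [18]
LOAD_CONST → push 2. Stack: [18, 2]
BINARY_OP * → 18 * 2 = 36. Stack: [36]
LOAD_CONST → push 6. Stack: [36, 6]
LOAD_FAST c → push 18. Stack: [36, 6, 18]
BINARY_OP - → 6 - 18 = -12. Stack: [36, -12]
BINARY_OP % → 36 % -12 = 0. Stack: [0]
STORE_FAST u → u=0. Stack: []
LOAD_FAST_LOAD_FAST a,a → push 15,15. Stack: [15, 15]
BINARY_OP % → 15 % 15 = 0. Stack: [0]
LOAD_CONST → push 3. Stack: [0, 3]
BINARY_OP - → 0 - 3 = -3. Stack: [-3]
STORE_FAST u → u=-3. Stack: []
LOAD_FAST_LOAD_FAST u,a → push -3,15. Stack: [-3, 15]
BINARY_OP - → -3 - 15 = -18. Stack: [-18]
STORE_FAST u → u=-18. Stack: []
LOAD_FAST u → push -18. Stack: [-18]
RETURN_VALUE → return -18.

-18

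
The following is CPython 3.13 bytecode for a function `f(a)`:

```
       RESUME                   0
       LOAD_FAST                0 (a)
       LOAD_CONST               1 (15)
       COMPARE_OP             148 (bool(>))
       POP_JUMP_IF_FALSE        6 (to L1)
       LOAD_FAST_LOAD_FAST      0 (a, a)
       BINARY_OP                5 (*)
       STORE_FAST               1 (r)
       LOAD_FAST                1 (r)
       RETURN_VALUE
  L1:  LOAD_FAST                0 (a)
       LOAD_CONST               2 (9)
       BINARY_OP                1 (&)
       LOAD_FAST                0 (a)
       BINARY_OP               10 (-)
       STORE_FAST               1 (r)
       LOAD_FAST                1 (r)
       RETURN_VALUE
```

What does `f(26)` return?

LOAD_FAST a → push 26. Stack: [26]
LOAD_CONST → push 15. Stack: [26, 15]
COMPARE_OP bool(>) → 26 vs 15 = True. Stack: [True]
POP_JUMP_IF_FALSE → pop True; no jump. Stack: []
LOAD_FAST_LOAD_FAST a,a → push 26,26. Stack: [26, 26]
BINARY_OP * → 26 * 26 = 676. Stack: [676]
STORE_FAST r → r=676. Stack: []
LOAD_FAST r → push 676. Stack: [676]
RETURN_VALUE → return 676.

676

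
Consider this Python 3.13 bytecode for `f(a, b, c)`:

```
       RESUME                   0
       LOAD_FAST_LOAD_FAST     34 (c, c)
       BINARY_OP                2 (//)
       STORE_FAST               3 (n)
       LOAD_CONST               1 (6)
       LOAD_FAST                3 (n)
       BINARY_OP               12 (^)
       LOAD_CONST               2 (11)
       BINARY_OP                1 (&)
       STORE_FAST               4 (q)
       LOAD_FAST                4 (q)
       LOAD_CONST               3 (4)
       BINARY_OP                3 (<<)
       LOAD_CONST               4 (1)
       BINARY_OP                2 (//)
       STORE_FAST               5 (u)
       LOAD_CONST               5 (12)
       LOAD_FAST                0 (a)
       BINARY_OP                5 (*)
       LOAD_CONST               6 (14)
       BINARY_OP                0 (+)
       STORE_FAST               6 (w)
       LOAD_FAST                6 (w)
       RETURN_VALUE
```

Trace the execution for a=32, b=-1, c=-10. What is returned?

398

LOAD_FAST_LOAD_FAST c,c → push -10,-10. Stack: [-10, -10]
BINARY_OP // → -10 // -10 = 1. Stack: [1]
STORE_FAST n → n=1. Stack: []
LOAD_CONST → push 6. Stack: [6]
LOAD_FAST n → push 1. Stack: [6, 1]
BINARY_OP ^ → 6 ^ 1 = 7. Stack: [7]
LOAD_CONST → push 11. Stack: [7, 11]
BINARY_OP & → 7 & 11 = 3. Stack: [3]
STORE_FAST q → q=3. Stack: []
LOAD_FAST q → push 3. Stack: [3]
LOAD_CONST → push 4. Stack: [3, 4]
BINARY_OP << → 3 << 4 = 48. Stack: [48]
LOAD_CONST → push 1. Stack: [48, 1]
BINARY_OP // → 48 // 1 = 48. Stack: [48]
STORE_FAST u → u=48. Stack: []
LOAD_CONST → push 12. Stack: [12]
LOAD_FAST a → push 32. Stack: [12, 32]
BINARY_OP * → 12 * 32 = 384. Stack: [384]
LOAD_CONST → push 14. Stack: [384, 14]
BINARY_OP + → 384 + 14 = 398. Stack: [398]
STORE_FAST w → w=398. Stack: []
LOAD_FAST w → push 398. Stack: [398]
RETURN_VALUE → return 398.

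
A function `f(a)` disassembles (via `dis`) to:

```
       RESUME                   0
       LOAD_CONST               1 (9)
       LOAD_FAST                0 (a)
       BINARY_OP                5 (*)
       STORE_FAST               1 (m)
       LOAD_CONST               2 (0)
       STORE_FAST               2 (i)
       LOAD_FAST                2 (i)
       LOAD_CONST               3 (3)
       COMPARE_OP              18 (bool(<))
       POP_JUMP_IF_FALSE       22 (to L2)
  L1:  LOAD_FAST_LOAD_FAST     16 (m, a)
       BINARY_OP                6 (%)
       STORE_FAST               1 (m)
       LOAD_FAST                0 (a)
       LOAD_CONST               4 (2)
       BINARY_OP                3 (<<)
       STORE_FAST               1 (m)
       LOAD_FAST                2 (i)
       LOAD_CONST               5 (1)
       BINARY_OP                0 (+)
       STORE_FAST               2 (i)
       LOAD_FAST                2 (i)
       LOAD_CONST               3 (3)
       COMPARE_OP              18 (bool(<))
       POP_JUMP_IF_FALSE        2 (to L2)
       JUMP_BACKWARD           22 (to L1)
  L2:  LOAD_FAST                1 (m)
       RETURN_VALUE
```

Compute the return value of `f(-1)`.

LOAD_CONST → push 9. Stack: [9]
LOAD_FAST a → push -1. Stack: [9, -1]
BINARY_OP * → 9 * -1 = -9. Stack: [-9]
STORE_FAST m → m=-9. Stack: []
LOAD_CONST → push 0. Stack: [0]
STORE_FAST i → i=0. Stack: []
LOAD_FAST i → push 0. Stack: [0]
LOAD_CONST → push 3. Stack: [0, 3]
COMPARE_OP bool(<) → 0 vs 3 = True. Stack: [True]
POP_JUMP_IF_FALSE → pop True; no jump. Stack: []
LOAD_FAST_LOAD_FAST m,a → push -9,-1. Stack: [-9, -1]
BINARY_OP % → -9 % -1 = 0. Stack: [0]
STORE_FAST m → m=0. Stack: []
LOAD_FAST a → push -1. Stack: [-1]
LOAD_CONST → push 2. Stack: [-1, 2]
BINARY_OP << → -1 << 2 = -4. Stack: [-4]
STORE_FAST m → m=-4. Stack: []
LOAD_FAST i → push 0. Stack: [0]
LOAD_CONST → push 1. Stack: [0, 1]
BINARY_OP + → 0 + 1 = 1. Stack: [1]
STORE_FAST i → i=1. Stack: []
LOAD_FAST i → push 1. Stack: [1]
LOAD_CONST → push 3. Stack: [1, 3]
COMPARE_OP bool(<) → 1 vs 3 = True. Stack: [True]
POP_JUMP_IF_FALSE → pop True; no jump. Stack: []
LOAD_FAST_LOAD_FAST m,a → push -4,-1. Stack: [-4, -1]
BINARY_OP % → -4 % -1 = 0. Stack: [0]
STORE_FAST m → m=0. Stack: []
LOAD_FAST a → push -1. Stack: [-1]
LOAD_CONST → push 2. Stack: [-1, 2]
BINARY_OP << → -1 << 2 = -4. Stack: [-4]
STORE_FAST m → m=-4. Stack: []
LOAD_FAST i → push 1. Stack: [1]
LOAD_CONST → push 1. Stack: [1, 1]
BINARY_OP + → 1 + 1 = 2. Stack: [2]
STORE_FAST i → i=2. Stack: []
LOAD_FAST i → push 2. Stack: [2]
LOAD_CONST → push 3. Stack: [2, 3]
COMPARE_OP bool(<) → 2 vs 3 = True. Stack: [True]
POP_JUMP_IF_FALSE → pop True; no jump. Stack: []
LOAD_FAST_LOAD_FAST m,a → push -4,-1. Stack: [-4, -1]
BINARY_OP % → -4 % -1 = 0. Stack: [0]
STORE_FAST m → m=0. Stack: []
LOAD_FAST a → push -1. Stack: [-1]
LOAD_CONST → push 2. Stack: [-1, 2]
BINARY_OP << → -1 << 2 = -4. Stack: [-4]
STORE_FAST m → m=-4. Stack: []
LOAD_FAST i → push 2. Stack: [2]
LOAD_CONST → push 1. Stack: [2, 1]
BINARY_OP + → 2 + 1 = 3. Stack: [3]
STORE_FAST i → i=3. Stack: []
LOAD_FAST i → push 3. Stack: [3]
LOAD_CONST → push 3. Stack: [3, 3]
COMPARE_OP bool(<) → 3 vs 3 = False. Stack: [False]
POP_JUMP_IF_FALSE → pop False; jump. Stack: []
LOAD_FAST m → push -4. Stack: [-4]
RETURN_VALUE → return -4.

-4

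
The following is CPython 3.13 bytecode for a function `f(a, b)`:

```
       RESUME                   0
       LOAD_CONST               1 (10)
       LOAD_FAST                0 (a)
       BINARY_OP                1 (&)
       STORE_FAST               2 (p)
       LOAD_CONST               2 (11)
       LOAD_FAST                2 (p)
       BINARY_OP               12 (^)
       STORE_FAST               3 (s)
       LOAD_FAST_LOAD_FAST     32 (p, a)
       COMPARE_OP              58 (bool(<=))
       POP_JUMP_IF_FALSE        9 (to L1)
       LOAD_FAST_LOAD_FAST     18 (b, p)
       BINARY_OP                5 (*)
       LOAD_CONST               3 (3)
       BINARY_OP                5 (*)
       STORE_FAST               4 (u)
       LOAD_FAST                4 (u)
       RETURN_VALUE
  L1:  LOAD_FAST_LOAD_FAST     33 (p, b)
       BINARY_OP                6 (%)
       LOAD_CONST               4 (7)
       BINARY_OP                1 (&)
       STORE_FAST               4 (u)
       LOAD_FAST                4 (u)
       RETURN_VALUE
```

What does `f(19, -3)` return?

-18

LOAD_CONST → push 10. Stack: [10]
LOAD_FAST a → push 19. Stack: [10, 19]
BINARY_OP & → 10 & 19 = 2. Stack: [2]
STORE_FAST p → p=2. Stack: []
LOAD_CONST → push 11. Stack: [11]
LOAD_FAST p → push 2. Stack: [11, 2]
BINARY_OP ^ → 11 ^ 2 = 9. Stack: [9]
STORE_FAST s → s=9. Stack: []
LOAD_FAST_LOAD_FAST p,a → push 2,19. Stack: [2, 19]
COMPARE_OP bool(<=) → 2 vs 19 = True. Stack: [True]
POP_JUMP_IF_FALSE → pop True; no jump. Stack: []
LOAD_FAST_LOAD_FAST b,p → push -3,2. Stack: [-3, 2]
BINARY_OP * → -3 * 2 = -6. Stack: [-6]
LOAD_CONST → push 3. Stack: [-6, 3]
BINARY_OP * → -6 * 3 = -18. Stack: [-18]
STORE_FAST u → u=-18. Stack: []
LOAD_FAST u → push -18. Stack: [-18]
RETURN_VALUE → return -18.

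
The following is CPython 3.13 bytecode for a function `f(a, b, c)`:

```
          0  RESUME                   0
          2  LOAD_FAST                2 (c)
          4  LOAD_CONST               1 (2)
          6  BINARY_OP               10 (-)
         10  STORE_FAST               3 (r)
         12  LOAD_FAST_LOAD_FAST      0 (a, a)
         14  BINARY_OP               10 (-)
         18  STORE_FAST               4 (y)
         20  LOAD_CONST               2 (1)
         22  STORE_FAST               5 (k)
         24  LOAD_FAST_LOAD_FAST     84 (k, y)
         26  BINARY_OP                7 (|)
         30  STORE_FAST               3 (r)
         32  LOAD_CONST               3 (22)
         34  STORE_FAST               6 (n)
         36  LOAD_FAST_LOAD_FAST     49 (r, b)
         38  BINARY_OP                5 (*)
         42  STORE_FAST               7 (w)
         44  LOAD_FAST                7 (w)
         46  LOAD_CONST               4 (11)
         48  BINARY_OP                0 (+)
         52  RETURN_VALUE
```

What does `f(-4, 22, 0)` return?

33

LOAD_FAST c → push 0. Stack: [0]
LOAD_CONST → push 2. Stack: [0, 2]
BINARY_OP - → 0 - 2 = -2. Stack: [-2]
STORE_FAST r → r=-2. Stack: []
LOAD_FAST_LOAD_FAST a,a → push -4,-4. Stack: [-4, -4]
BINARY_OP - → -4 - -4 = 0. Stack: [0]
STORE_FAST y → y=0. Stack: []
LOAD_CONST → push 1. Stack: [1]
STORE_FAST k → k=1. Stack: []
LOAD_FAST_LOAD_FAST k,y → push 1,0. Stack: [1, 0]
BINARY_OP | → 1 | 0 = 1. Stack: [1]
STORE_FAST r → r=1. Stack: []
LOAD_CONST → push 22. Stack: [22]
STORE_FAST n → n=22. Stack: []
LOAD_FAST_LOAD_FAST r,b → push 1,22. Stack: [1, 22]
BINARY_OP * → 1 * 22 = 22. Stack: [22]
STORE_FAST w → w=22. Stack: []
LOAD_FAST w → push 22. Stack: [22]
LOAD_CONST → push 11. Stack: [22, 11]
BINARY_OP + → 22 + 11 = 33. Stack: [33]
RETURN_VALUE → return 33.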